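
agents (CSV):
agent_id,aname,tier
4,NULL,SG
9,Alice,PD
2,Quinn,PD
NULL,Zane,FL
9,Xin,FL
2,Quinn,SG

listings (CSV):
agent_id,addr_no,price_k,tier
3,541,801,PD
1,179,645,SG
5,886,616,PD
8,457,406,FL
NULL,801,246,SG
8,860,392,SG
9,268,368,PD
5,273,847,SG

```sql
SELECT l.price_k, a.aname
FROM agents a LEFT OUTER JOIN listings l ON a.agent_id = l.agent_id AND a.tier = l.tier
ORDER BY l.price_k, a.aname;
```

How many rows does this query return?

6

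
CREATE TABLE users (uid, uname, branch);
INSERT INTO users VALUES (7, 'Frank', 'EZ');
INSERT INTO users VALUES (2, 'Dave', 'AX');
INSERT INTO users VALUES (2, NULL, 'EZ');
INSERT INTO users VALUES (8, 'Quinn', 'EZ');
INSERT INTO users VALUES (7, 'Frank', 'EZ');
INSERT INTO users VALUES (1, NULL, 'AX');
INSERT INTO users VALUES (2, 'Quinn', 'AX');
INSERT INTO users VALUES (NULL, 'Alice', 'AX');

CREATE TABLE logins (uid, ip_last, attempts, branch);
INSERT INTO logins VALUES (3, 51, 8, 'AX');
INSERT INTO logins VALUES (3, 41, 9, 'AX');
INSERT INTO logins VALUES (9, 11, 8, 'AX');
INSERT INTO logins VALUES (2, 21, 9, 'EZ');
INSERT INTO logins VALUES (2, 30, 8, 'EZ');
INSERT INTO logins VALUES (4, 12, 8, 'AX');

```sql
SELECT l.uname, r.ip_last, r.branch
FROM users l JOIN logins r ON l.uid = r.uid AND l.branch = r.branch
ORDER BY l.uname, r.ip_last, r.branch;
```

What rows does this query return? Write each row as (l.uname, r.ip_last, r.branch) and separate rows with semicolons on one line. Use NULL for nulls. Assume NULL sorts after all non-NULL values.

(NULL, 21, EZ); (NULL, 30, EZ)

INNER JOIN keeps only pairs where the ON condition holds.
Matching on l.uid = r.uid AND l.branch = r.branch. A NULL in a compared column never satisfies the condition.
Matched pairs: 2.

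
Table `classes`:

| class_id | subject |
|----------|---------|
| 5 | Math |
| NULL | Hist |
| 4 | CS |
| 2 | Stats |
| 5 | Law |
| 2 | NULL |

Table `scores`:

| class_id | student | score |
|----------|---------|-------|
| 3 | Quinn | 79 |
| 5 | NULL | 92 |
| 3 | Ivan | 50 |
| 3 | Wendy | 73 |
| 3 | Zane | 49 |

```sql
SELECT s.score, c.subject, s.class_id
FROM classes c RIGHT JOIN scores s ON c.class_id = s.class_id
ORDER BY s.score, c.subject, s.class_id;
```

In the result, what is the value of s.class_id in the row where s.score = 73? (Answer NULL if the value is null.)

3

RIGHT JOIN keeps every row from `scores`; unmatched rows get NULL for `classes`'s columns.
Matching on c.class_id = s.class_id. A NULL in a compared column never satisfies the condition.
Matched pairs: 2; unmatched s rows kept: 4.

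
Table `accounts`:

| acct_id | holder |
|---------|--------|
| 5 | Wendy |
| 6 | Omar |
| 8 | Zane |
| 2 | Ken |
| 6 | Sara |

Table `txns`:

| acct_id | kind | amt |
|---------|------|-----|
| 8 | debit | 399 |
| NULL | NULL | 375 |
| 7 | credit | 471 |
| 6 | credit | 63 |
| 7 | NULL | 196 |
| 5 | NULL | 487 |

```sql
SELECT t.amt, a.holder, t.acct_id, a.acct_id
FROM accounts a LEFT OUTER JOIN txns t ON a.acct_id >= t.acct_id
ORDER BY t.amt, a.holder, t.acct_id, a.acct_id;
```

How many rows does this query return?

11

LEFT JOIN keeps every row from `accounts`; unmatched rows get NULL for `txns`'s columns.
Matching on a.acct_id >= t.acct_id. A NULL in a compared column never satisfies the condition.
Matched pairs: 10; unmatched a rows kept: 1.
Total: 10 matched + 1 padded = 11 rows.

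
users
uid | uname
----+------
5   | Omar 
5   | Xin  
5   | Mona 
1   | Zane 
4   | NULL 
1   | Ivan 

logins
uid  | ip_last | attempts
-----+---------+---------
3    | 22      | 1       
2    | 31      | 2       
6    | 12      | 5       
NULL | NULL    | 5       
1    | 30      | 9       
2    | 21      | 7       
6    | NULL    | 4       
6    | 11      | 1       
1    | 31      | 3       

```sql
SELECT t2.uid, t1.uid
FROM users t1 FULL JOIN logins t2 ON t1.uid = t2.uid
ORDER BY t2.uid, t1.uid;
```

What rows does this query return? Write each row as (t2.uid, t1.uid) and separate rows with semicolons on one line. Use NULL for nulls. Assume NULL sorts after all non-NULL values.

FULL OUTER JOIN keeps every row from both sides; unmatched rows get NULL for the other side's columns.
Matching on t1.uid = t2.uid. A NULL in a compared column never satisfies the condition.
Matched pairs: 4; unmatched t1 rows kept: 4; unmatched t2 rows kept: 7.

(1, 1); (1, 1); (1, 1); (1, 1); (2, NULL); (2, NULL); (3, NULL); (6, NULL); (6, NULL); (6, NULL); (NULL, 4); (NULL, 5); (NULL, 5); (NULL, 5); (NULL, NULL)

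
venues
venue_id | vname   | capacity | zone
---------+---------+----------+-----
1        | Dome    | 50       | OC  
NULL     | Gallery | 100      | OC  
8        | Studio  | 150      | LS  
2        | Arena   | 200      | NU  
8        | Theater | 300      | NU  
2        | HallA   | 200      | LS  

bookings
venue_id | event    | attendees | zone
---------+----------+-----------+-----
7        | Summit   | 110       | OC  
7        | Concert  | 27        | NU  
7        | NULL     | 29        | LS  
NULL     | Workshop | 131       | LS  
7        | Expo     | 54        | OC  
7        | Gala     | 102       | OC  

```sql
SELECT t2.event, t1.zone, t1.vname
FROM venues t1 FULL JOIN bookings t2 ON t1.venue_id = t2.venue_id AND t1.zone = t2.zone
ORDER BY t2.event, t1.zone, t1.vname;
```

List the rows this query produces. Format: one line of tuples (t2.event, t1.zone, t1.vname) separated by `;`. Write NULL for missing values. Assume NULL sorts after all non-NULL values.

(Concert, NULL, NULL); (Expo, NULL, NULL); (Gala, NULL, NULL); (Summit, NULL, NULL); (Workshop, NULL, NULL); (NULL, LS, HallA); (NULL, LS, Studio); (NULL, NU, Arena); (NULL, NU, Theater); (NULL, OC, Dome); (NULL, OC, Gallery); (NULL, NULL, NULL)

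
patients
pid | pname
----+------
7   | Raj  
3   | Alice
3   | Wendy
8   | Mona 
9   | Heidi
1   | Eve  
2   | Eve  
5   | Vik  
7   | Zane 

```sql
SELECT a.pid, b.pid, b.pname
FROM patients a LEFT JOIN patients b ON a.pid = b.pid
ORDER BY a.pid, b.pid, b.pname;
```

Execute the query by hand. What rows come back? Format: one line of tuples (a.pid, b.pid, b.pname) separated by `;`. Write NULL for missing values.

LEFT JOIN keeps every row from `patients a`; unmatched rows get NULL for `patients b`'s columns.
Matching on a.pid = b.pid.
Matched pairs: 13; unmatched a rows kept: 0.

(1, 1, Eve); (2, 2, Eve); (3, 3, Alice); (3, 3, Alice); (3, 3, Wendy); (3, 3, Wendy); (5, 5, Vik); (7, 7, Raj); (7, 7, Raj); (7, 7, Zane); (7, 7, Zane); (8, 8, Mona); (9, 9, Heidi)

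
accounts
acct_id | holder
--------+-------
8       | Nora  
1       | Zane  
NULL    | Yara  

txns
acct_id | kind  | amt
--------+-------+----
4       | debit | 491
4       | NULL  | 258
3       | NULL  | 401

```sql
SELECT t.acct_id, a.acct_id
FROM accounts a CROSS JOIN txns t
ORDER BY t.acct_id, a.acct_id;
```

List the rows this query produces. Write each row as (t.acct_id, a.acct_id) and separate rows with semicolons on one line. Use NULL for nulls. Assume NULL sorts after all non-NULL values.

CROSS JOIN pairs every row of `accounts` with every row of `txns`: 3 × 3 = 9 rows.
After projecting and ordering:
t.acct_id | a.acct_id
3 | 1
3 | 8
3 | NULL
4 | 1
4 | 1
4 | 8
4 | 8
4 | NULL
4 | NULL

(3, 1); (3, 8); (3, NULL); (4, 1); (4, 1); (4, 8); (4, 8); (4, NULL); (4, NULL)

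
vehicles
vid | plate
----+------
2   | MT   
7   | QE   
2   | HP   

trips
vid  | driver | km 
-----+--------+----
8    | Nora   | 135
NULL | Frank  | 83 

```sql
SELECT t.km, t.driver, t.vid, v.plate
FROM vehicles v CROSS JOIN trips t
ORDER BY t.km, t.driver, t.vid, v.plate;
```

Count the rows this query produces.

CROSS JOIN pairs every row of `vehicles` with every row of `trips`: 3 × 2 = 6 rows.

6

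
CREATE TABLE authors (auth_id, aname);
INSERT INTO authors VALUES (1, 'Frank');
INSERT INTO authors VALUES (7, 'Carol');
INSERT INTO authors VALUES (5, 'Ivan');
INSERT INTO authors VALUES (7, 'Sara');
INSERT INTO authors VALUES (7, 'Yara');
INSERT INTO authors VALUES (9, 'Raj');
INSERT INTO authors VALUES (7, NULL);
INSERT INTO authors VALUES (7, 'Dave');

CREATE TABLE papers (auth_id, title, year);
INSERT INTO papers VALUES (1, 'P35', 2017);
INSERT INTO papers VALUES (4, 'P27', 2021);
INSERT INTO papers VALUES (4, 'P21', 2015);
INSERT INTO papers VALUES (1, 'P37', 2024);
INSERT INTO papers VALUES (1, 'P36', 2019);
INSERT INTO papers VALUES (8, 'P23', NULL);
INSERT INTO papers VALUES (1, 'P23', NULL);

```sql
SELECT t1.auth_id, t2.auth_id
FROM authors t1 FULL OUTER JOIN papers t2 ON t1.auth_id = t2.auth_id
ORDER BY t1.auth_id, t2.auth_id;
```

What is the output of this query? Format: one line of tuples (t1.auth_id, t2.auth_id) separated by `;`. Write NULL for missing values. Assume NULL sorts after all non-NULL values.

(1, 1); (1, 1); (1, 1); (1, 1); (5, NULL); (7, NULL); (7, NULL); (7, NULL); (7, NULL); (7, NULL); (9, NULL); (NULL, 4); (NULL, 4); (NULL, 8)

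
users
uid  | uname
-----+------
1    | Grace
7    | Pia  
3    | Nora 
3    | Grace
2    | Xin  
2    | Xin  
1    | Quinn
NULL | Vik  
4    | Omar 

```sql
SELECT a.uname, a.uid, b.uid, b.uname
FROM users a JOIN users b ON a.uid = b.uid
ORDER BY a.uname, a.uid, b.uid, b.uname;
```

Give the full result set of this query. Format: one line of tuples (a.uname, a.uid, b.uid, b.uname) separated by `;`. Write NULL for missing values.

(Grace, 1, 1, Grace); (Grace, 1, 1, Quinn); (Grace, 3, 3, Grace); (Grace, 3, 3, Nora); (Nora, 3, 3, Grace); (Nora, 3, 3, Nora); (Omar, 4, 4, Omar); (Pia, 7, 7, Pia); (Quinn, 1, 1, Grace); (Quinn, 1, 1, Quinn); (Xin, 2, 2, Xin); (Xin, 2, 2, Xin); (Xin, 2, 2, Xin); (Xin, 2, 2, Xin)

INNER JOIN keeps only pairs where the ON condition holds.
Matching on a.uid = b.uid. A NULL in a compared column never satisfies the condition.
- a[0] uid=1 → 2 match(es) in b → 2 row(s).
- a[1] uid=7 → 1 match(es) in b → 1 row(s).
- a[2] uid=3 → 2 match(es) in b → 2 row(s).
- a[3] uid=3 → 2 match(es) in b → 2 row(s).
- a[4] uid=2 → 2 match(es) in b → 2 row(s).
- a[5] uid=2 → 2 match(es) in b → 2 row(s).
- a[6] uid=1 → 2 match(es) in b → 2 row(s).
- a[7] uid=NULL → no match; dropped.
- a[8] uid=4 → 1 match(es) in b → 1 row(s).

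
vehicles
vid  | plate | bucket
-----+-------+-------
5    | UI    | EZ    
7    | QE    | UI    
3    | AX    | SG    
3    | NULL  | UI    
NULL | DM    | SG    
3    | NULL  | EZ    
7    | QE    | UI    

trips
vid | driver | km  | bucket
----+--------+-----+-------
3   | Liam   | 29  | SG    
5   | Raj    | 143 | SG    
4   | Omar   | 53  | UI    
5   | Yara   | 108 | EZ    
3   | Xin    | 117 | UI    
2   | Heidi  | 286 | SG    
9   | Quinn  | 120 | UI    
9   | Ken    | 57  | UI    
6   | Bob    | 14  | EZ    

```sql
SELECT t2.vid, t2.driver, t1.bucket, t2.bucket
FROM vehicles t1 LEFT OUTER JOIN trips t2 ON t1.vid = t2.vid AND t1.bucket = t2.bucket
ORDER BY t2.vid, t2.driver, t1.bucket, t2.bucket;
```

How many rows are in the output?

LEFT JOIN keeps every row from `vehicles`; unmatched rows get NULL for `trips`'s columns.
Matching on t1.vid = t2.vid AND t1.bucket = t2.bucket. A NULL in a compared column never satisfies the condition.
Matched pairs: 3; unmatched t1 rows kept: 4.
Total: 3 matched + 4 padded = 7 rows.

7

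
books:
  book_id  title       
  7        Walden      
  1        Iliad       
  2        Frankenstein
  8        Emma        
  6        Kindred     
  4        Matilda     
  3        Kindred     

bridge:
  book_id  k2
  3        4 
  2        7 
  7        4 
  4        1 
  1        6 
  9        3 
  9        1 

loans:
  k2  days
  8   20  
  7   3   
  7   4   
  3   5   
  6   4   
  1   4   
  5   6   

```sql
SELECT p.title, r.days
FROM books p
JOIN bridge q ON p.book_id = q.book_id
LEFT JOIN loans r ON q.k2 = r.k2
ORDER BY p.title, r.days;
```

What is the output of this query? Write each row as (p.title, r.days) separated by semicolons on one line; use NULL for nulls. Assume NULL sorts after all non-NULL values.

(Frankenstein, 3); (Frankenstein, 4); (Iliad, 4); (Kindred, NULL); (Matilda, 4); (Walden, NULL)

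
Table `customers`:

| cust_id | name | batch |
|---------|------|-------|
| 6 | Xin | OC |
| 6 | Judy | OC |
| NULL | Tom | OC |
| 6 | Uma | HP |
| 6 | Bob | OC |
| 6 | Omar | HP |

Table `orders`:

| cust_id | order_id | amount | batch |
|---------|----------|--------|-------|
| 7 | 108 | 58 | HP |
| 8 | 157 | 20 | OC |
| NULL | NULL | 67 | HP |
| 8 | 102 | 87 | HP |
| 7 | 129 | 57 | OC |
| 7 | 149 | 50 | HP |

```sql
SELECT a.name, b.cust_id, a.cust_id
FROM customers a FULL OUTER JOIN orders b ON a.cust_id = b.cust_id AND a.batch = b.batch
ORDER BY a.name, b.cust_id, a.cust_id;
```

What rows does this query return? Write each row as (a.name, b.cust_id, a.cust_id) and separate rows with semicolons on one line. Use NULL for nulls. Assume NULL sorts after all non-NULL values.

FULL OUTER JOIN keeps every row from both sides; unmatched rows get NULL for the other side's columns.
Matching on a.cust_id = b.cust_id AND a.batch = b.batch. A NULL in a compared column never satisfies the condition.
- a[0] cust_id=6, batch=OC → no match; kept with NULLs on the b side.
- a[1] cust_id=6, batch=OC → no match; kept with NULLs on the b side.
- a[2] cust_id=NULL, batch=OC → no match; kept with NULLs on the b side.
- a[3] cust_id=6, batch=HP → no match; kept with NULLs on the b side.
- a[4] cust_id=6, batch=OC → no match; kept with NULLs on the b side.
- a[5] cust_id=6, batch=HP → no match; kept with NULLs on the b side.
- 6 b row(s) had no a match → kept, a columns NULL.

(Bob, NULL, 6); (Judy, NULL, 6); (Omar, NULL, 6); (Tom, NULL, NULL); (Uma, NULL, 6); (Xin, NULL, 6); (NULL, 7, NULL); (NULL, 7, NULL); (NULL, 7, NULL); (NULL, 8, NULL); (NULL, 8, NULL); (NULL, NULL, NULL)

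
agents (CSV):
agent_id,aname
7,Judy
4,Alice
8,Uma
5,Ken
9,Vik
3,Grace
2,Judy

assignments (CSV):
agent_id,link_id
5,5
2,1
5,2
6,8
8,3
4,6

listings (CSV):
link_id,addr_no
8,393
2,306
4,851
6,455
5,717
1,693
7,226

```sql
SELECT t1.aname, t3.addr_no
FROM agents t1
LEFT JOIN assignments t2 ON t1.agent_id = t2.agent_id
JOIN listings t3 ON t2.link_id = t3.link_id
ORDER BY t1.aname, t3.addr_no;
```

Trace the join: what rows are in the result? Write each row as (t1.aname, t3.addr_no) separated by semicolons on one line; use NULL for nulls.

Joins associate left-to-right: agents LEFT JOIN assignments on agent_id gives 8 intermediate row(s).
Then INNER JOIN `listings t3` on link_id: keep only rows whose t2.link_id appears in t3.

(Alice, 455); (Judy, 693); (Ken, 306); (Ken, 717)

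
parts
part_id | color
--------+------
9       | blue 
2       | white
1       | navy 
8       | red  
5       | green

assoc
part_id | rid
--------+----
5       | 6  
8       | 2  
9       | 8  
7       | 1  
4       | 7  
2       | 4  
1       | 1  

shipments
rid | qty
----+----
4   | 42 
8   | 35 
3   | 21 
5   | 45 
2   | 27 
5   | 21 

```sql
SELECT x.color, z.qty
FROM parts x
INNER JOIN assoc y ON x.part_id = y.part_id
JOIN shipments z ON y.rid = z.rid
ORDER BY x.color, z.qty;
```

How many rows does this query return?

3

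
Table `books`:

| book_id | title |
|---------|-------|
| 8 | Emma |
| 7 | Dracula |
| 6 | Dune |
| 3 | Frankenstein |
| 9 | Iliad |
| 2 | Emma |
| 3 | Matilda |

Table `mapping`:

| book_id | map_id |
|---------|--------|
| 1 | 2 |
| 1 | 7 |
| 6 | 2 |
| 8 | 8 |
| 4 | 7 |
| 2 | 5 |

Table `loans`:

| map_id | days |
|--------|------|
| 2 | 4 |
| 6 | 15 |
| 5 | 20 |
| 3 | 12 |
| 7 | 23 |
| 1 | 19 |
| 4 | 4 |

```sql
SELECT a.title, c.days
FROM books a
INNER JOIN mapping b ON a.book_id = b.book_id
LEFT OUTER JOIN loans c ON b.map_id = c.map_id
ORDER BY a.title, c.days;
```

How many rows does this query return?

3

Evaluate left to right. First `books a INNER JOIN mapping b` on book_id: 3 row(s).
Then LEFT JOIN `loans c` on map_id: each of those 3 rows is kept; rows whose b.map_id has no match in c get NULL for c's columns.
Result: 3 row(s).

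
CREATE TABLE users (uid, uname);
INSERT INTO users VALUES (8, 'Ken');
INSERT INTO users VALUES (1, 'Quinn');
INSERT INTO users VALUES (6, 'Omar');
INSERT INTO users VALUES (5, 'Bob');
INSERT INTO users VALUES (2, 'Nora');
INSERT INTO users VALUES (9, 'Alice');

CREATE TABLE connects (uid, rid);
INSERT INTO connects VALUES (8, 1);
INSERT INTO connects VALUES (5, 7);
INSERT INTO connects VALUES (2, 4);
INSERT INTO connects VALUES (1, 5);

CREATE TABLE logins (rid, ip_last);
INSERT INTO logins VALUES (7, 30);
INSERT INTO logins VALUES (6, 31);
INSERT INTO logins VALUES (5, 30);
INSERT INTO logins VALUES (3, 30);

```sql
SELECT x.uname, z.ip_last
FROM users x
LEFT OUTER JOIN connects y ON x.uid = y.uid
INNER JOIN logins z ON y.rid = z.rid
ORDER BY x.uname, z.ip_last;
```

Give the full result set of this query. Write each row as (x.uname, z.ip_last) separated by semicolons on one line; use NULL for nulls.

Step 1 — x LEFT JOIN y on uid → 6 row(s).
Then INNER JOIN `logins z` on rid: keep only rows whose y.rid appears in z.

(Bob, 30); (Quinn, 30)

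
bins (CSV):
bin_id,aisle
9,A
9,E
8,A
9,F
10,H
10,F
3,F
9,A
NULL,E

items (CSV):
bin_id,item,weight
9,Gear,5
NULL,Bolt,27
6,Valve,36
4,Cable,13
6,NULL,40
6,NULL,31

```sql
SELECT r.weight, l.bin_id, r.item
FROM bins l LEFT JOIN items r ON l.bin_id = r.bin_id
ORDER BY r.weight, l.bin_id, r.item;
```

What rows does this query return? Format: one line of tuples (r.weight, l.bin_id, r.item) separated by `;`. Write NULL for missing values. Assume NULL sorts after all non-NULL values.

LEFT JOIN keeps every row from `bins`; unmatched rows get NULL for `items`'s columns.
Matching on l.bin_id = r.bin_id. A NULL in a compared column never satisfies the condition.
- bin_id=9: 1 matching r row(s), so 1 row(s) emitted.
- bin_id=9: 1 matching r row(s), so 1 row(s) emitted.
- bin_id=8: no r row matches, row kept with r columns NULL.
- bin_id=9: 1 matching r row(s), so 1 row(s) emitted.
- bin_id=10: no r row matches, row kept with r columns NULL.
- bin_id=10: no r row matches, row kept with r columns NULL.
- bin_id=3: no r row matches, row kept with r columns NULL.
- bin_id=9: 1 matching r row(s), so 1 row(s) emitted.
- bin_id=NULL: no r row matches, row kept with r columns NULL.
After projecting and ordering:
r.weight | l.bin_id | r.item
5 | 9 | Gear
5 | 9 | Gear
5 | 9 | Gear
5 | 9 | Gear
NULL | 3 | NULL
NULL | 8 | NULL
NULL | 10 | NULL
NULL | 10 | NULL
NULL | NULL | NULL

(5, 9, Gear); (5, 9, Gear); (5, 9, Gear); (5, 9, Gear); (NULL, 3, NULL); (NULL, 8, NULL); (NULL, 10, NULL); (NULL, 10, NULL); (NULL, NULL, NULL)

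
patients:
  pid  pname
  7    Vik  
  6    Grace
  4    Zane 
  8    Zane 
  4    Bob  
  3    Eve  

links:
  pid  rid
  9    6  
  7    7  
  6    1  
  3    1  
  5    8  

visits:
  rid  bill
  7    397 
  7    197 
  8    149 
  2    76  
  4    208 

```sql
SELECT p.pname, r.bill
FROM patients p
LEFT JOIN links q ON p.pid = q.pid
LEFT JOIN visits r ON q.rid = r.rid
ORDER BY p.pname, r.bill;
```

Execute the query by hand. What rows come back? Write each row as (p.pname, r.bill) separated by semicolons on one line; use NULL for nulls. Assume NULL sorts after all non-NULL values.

Joins associate left-to-right: patients LEFT JOIN links on pid gives 6 intermediate row(s).
Then LEFT JOIN `visits r` on rid: each of those 6 rows is kept; rows whose q.rid has no match in r get NULL for r's columns.

(Bob, NULL); (Eve, NULL); (Grace, NULL); (Vik, 197); (Vik, 397); (Zane, NULL); (Zane, NULL)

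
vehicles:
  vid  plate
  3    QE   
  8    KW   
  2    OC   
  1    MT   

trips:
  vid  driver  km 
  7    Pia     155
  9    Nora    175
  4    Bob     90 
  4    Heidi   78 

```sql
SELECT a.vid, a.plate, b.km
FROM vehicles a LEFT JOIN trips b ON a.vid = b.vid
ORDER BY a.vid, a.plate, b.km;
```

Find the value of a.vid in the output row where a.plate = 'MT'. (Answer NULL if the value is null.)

1

LEFT JOIN keeps every row from `vehicles`; unmatched rows get NULL for `trips`'s columns.
Matching on a.vid = b.vid.
Matched pairs: 0; unmatched a rows kept: 4.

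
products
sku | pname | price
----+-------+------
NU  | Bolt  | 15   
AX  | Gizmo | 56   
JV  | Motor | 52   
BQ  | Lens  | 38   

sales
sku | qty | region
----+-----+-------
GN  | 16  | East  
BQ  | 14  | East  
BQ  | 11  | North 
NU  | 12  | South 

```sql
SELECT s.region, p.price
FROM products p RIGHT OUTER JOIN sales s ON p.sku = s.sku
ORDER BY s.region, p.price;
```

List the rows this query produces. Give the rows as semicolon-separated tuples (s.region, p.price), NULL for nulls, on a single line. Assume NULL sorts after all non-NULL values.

(East, 38); (East, NULL); (North, 38); (South, 15)

RIGHT JOIN keeps every row from `sales`; unmatched rows get NULL for `products`'s columns.
Matching on p.sku = s.sku.
Matched pairs: 3; unmatched s rows kept: 1.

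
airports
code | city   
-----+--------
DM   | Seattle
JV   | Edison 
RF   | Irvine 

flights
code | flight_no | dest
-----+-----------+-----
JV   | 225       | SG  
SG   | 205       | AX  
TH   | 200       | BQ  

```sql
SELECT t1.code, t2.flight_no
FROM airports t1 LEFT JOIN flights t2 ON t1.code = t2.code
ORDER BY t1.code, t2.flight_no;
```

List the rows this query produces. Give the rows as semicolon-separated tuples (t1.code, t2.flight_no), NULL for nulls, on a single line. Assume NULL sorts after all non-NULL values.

LEFT JOIN keeps every row from `airports`; unmatched rows get NULL for `flights`'s columns.
Matching on t1.code = t2.code.
Matched pairs: 1; unmatched t1 rows kept: 2.

(DM, NULL); (JV, 225); (RF, NULL)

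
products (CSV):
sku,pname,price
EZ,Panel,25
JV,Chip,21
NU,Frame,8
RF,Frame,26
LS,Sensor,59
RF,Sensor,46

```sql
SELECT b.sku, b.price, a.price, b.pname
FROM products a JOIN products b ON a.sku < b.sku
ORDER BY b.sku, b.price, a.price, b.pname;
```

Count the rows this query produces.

INNER JOIN keeps only pairs where the ON condition holds.
Matching on a.sku < b.sku.
- a[0] sku=EZ → 5 match(es) in b → 5 row(s).
- a[1] sku=JV → 4 match(es) in b → 4 row(s).
- a[2] sku=NU → 2 match(es) in b → 2 row(s).
- a[3] sku=RF → no match; dropped.
- a[4] sku=LS → 3 match(es) in b → 3 row(s).
- a[5] sku=RF → no match; dropped.
Total: 14 rows.

14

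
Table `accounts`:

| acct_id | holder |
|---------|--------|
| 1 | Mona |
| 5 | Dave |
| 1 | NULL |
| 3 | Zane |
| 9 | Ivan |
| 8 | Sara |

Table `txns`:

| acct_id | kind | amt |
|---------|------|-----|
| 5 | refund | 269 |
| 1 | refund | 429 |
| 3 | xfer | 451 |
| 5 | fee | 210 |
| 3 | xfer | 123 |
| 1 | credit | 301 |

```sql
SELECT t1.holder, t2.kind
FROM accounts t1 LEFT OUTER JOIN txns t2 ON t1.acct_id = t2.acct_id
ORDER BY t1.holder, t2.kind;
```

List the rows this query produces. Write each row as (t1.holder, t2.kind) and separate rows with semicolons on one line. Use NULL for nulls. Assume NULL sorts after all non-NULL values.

LEFT JOIN keeps every row from `accounts`; unmatched rows get NULL for `txns`'s columns.
Matching on t1.acct_id = t2.acct_id.
- t1 (acct_id=1) pairs with 2 row(s) of t2.
- t1 (acct_id=5) pairs with 2 row(s) of t2.
- t1 (acct_id=1) pairs with 2 row(s) of t2.
- t1 (acct_id=3) pairs with 2 row(s) of t2.
- t1 (acct_id=9) has no partner → padded with NULL.
- t1 (acct_id=8) has no partner → padded with NULL.
After projecting and ordering:
t1.holder | t2.kind
Dave | fee
Dave | refund
Ivan | NULL
Mona | credit
Mona | refund
Sara | NULL
Zane | xfer
Zane | xfer
NULL | credit
NULL | refund

(Dave, fee); (Dave, refund); (Ivan, NULL); (Mona, credit); (Mona, refund); (Sara, NULL); (Zane, xfer); (Zane, xfer); (NULL, credit); (NULL, refund)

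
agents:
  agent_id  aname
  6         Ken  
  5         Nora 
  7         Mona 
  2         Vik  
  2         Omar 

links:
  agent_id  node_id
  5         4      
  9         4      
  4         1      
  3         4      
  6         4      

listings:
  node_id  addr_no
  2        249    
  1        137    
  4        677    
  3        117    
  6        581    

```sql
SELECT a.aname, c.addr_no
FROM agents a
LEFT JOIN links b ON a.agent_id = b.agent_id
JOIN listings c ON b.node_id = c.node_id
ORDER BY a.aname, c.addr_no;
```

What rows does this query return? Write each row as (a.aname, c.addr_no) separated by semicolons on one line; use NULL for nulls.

Joins associate left-to-right: agents LEFT JOIN links on agent_id gives 5 intermediate row(s).
Then INNER JOIN `listings c` on node_id: keep only rows whose b.node_id appears in c.

(Ken, 677); (Nora, 677)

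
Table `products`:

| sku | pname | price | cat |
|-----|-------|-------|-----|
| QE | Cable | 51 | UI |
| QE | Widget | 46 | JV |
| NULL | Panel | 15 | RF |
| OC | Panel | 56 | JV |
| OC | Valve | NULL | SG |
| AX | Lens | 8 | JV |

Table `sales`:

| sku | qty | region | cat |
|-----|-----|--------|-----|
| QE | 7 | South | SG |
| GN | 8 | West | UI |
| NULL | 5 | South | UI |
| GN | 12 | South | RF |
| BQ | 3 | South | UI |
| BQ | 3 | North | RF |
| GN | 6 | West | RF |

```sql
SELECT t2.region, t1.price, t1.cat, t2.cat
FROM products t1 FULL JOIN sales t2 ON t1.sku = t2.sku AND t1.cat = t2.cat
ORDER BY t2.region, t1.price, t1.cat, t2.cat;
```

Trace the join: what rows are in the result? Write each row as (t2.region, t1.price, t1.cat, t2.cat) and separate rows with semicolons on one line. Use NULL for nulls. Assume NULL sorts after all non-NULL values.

(North, NULL, NULL, RF); (South, NULL, NULL, RF); (South, NULL, NULL, SG); (South, NULL, NULL, UI); (South, NULL, NULL, UI); (West, NULL, NULL, RF); (West, NULL, NULL, UI); (NULL, 8, JV, NULL); (NULL, 15, RF, NULL); (NULL, 46, JV, NULL); (NULL, 51, UI, NULL); (NULL, 56, JV, NULL); (NULL, NULL, SG, NULL)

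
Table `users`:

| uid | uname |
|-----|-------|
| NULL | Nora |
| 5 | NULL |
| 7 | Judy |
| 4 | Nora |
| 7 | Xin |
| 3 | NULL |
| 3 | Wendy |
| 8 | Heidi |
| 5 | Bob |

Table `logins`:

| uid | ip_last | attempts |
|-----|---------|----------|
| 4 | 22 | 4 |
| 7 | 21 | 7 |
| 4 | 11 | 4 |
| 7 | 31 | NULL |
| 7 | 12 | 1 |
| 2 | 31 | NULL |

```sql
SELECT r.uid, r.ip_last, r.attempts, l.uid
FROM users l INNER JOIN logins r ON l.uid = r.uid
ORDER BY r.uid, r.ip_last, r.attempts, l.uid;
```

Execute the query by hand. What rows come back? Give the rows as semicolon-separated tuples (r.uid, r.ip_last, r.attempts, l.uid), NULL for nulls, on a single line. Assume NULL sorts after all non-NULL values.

(4, 11, 4, 4); (4, 22, 4, 4); (7, 12, 1, 7); (7, 12, 1, 7); (7, 21, 7, 7); (7, 21, 7, 7); (7, 31, NULL, 7); (7, 31, NULL, 7)

INNER JOIN keeps only pairs where the ON condition holds.
Matching on l.uid = r.uid. A NULL in a compared column never satisfies the condition.
Matched pairs: 8.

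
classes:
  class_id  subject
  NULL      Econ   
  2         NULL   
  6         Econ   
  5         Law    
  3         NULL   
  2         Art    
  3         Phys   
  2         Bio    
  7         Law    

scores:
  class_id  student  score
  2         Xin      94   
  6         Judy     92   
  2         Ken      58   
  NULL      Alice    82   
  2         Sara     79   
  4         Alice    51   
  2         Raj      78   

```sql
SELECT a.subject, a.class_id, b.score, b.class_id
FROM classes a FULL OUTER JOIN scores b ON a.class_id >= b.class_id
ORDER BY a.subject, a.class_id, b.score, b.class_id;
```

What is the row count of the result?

39

FULL OUTER JOIN keeps every row from both sides; unmatched rows get NULL for the other side's columns.
Matching on a.class_id >= b.class_id. A NULL in a compared column never satisfies the condition.
- a[0] class_id=NULL → no match; kept with NULLs on the b side.
- a[1] class_id=2 → 4 match(es) in b → 4 row(s).
- a[2] class_id=6 → 6 match(es) in b → 6 row(s).
- a[3] class_id=5 → 5 match(es) in b → 5 row(s).
- a[4] class_id=3 → 4 match(es) in b → 4 row(s).
- a[5] class_id=2 → 4 match(es) in b → 4 row(s).
- a[6] class_id=3 → 4 match(es) in b → 4 row(s).
- a[7] class_id=2 → 4 match(es) in b → 4 row(s).
- a[8] class_id=7 → 6 match(es) in b → 6 row(s).
- 1 b row(s) had no a match → kept, a columns NULL.
Total: 37 matched + 2 padded = 39 rows.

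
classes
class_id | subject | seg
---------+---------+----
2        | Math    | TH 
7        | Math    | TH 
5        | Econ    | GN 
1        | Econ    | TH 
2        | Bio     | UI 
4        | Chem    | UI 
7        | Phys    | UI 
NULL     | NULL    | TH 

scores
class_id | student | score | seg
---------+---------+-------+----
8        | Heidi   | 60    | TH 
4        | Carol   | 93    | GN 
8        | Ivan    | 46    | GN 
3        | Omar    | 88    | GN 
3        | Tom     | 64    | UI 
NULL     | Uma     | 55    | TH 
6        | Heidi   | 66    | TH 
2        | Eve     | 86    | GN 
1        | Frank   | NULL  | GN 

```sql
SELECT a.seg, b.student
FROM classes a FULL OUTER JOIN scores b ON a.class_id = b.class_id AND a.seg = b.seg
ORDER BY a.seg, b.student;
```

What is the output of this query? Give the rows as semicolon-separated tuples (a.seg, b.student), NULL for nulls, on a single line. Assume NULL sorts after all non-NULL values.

FULL OUTER JOIN keeps every row from both sides; unmatched rows get NULL for the other side's columns.
Matching on a.class_id = b.class_id AND a.seg = b.seg. A NULL in a compared column never satisfies the condition.
Matched pairs: 0; unmatched a rows kept: 8; unmatched b rows kept: 9.

(GN, NULL); (TH, NULL); (TH, NULL); (TH, NULL); (TH, NULL); (UI, NULL); (UI, NULL); (UI, NULL); (NULL, Carol); (NULL, Eve); (NULL, Frank); (NULL, Heidi); (NULL, Heidi); (NULL, Ivan); (NULL, Omar); (NULL, Tom); (NULL, Uma)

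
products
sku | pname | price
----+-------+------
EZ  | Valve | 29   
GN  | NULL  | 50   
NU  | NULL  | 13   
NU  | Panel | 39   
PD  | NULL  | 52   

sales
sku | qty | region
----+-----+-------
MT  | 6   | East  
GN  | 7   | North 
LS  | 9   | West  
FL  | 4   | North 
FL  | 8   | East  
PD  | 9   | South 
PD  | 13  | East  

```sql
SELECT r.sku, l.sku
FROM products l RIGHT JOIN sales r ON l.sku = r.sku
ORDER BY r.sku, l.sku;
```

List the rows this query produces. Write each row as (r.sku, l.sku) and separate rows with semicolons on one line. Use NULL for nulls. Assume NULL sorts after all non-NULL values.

(FL, NULL); (FL, NULL); (GN, GN); (LS, NULL); (MT, NULL); (PD, PD); (PD, PD)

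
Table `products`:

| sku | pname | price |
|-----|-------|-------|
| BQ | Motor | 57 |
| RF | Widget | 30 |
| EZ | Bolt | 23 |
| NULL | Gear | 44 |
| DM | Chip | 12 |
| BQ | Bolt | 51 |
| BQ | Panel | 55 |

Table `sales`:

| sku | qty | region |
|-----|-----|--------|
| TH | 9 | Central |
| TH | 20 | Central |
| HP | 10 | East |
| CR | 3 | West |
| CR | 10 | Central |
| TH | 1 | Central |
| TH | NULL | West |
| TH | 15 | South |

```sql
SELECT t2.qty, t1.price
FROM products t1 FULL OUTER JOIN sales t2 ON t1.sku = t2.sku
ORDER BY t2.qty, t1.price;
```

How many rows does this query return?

15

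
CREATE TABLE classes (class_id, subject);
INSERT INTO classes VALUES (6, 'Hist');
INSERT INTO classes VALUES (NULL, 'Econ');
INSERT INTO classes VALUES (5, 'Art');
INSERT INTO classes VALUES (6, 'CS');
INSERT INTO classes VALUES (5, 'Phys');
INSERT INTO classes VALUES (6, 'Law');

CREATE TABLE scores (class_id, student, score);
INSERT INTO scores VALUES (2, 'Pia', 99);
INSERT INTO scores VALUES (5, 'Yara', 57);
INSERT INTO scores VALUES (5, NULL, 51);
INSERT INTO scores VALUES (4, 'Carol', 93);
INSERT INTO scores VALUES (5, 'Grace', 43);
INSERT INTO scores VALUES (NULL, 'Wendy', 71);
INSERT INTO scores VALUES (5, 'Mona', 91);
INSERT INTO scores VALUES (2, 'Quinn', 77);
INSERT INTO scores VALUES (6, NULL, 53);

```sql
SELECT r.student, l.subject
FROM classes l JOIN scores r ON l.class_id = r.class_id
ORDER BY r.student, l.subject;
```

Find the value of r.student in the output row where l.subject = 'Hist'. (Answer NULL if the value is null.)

INNER JOIN keeps only pairs where the ON condition holds.
Matching on l.class_id = r.class_id. A NULL in a compared column never satisfies the condition.
- l (class_id=6) pairs with 1 row(s) of r.
- l (class_id=NULL) has no partner → excluded.
- l (class_id=5) pairs with 4 row(s) of r.
- l (class_id=6) pairs with 1 row(s) of r.
- l (class_id=5) pairs with 4 row(s) of r.
- l (class_id=6) pairs with 1 row(s) of r.

NULL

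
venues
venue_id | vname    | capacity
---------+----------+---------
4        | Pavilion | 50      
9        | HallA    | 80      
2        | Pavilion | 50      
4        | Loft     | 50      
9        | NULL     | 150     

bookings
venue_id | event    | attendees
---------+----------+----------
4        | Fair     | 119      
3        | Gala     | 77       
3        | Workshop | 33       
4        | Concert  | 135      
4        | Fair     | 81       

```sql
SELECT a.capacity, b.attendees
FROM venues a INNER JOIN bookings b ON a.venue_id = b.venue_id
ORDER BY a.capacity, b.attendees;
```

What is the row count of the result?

INNER JOIN keeps only pairs where the ON condition holds.
Matching on a.venue_id = b.venue_id.
- a row (venue_id=4): matches 3 b row(s) → 3 output row(s).
- a row (venue_id=9): no match → dropped.
- a row (venue_id=2): no match → dropped.
- a row (venue_id=4): matches 3 b row(s) → 3 output row(s).
- a row (venue_id=9): no match → dropped.
Total: 6 rows.

6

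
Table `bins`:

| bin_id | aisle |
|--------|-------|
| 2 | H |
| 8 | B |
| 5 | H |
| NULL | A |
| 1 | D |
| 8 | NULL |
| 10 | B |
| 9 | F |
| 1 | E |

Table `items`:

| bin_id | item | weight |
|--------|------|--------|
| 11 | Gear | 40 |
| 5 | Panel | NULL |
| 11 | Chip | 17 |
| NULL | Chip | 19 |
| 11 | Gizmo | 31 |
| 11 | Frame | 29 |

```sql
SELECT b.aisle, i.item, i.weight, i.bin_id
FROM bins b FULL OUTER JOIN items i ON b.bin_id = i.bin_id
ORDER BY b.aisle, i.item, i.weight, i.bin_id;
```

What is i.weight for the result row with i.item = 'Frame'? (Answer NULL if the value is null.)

29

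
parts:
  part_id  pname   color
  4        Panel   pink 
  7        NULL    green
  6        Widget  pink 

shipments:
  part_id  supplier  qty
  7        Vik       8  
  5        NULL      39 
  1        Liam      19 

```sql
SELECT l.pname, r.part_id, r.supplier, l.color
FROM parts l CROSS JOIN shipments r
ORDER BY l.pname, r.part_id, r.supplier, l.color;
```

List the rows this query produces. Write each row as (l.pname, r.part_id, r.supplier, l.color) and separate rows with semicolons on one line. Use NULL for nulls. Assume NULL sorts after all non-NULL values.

(Panel, 1, Liam, pink); (Panel, 5, NULL, pink); (Panel, 7, Vik, pink); (Widget, 1, Liam, pink); (Widget, 5, NULL, pink); (Widget, 7, Vik, pink); (NULL, 1, Liam, green); (NULL, 5, NULL, green); (NULL, 7, Vik, green)

CROSS JOIN pairs every row of `parts` with every row of `shipments`: 3 × 3 = 9 rows.
After projecting and ordering:
l.pname | r.part_id | r.supplier | l.color
Panel | 1 | Liam | pink
Panel | 5 | NULL | pink
Panel | 7 | Vik | pink
Widget | 1 | Liam | pink
Widget | 5 | NULL | pink
Widget | 7 | Vik | pink
NULL | 1 | Liam | green
NULL | 5 | NULL | green
NULL | 7 | Vik | green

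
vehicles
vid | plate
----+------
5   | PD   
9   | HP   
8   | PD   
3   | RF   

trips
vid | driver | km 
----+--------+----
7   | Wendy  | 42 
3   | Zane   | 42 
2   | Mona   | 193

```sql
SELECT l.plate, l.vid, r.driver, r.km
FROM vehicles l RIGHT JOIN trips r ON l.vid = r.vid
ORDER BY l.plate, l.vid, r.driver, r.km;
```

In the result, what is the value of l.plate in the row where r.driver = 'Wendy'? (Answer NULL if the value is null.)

NULL

RIGHT JOIN keeps every row from `trips`; unmatched rows get NULL for `vehicles`'s columns.
Matching on l.vid = r.vid.
Matched pairs: 1; unmatched r rows kept: 2.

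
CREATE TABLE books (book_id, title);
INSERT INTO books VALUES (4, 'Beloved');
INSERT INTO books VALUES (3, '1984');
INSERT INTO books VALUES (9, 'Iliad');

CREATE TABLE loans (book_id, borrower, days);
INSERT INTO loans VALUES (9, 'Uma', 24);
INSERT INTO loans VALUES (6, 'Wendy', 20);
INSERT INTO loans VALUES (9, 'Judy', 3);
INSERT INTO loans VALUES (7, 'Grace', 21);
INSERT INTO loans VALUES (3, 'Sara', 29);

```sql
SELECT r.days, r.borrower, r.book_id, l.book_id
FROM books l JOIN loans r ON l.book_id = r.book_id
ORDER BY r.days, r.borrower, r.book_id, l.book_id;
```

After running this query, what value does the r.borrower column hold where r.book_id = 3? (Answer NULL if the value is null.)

INNER JOIN keeps only pairs where the ON condition holds.
Matching on l.book_id = r.book_id.
Matched pairs: 3.

Sara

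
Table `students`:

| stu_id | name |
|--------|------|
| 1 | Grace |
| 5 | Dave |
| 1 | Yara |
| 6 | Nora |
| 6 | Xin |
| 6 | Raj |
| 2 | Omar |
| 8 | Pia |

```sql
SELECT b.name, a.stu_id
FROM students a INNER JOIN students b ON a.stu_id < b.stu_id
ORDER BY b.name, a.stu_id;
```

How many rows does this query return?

24

INNER JOIN keeps only pairs where the ON condition holds.
Matching on a.stu_id < b.stu_id.
Matched pairs: 24.
Total: 24 rows.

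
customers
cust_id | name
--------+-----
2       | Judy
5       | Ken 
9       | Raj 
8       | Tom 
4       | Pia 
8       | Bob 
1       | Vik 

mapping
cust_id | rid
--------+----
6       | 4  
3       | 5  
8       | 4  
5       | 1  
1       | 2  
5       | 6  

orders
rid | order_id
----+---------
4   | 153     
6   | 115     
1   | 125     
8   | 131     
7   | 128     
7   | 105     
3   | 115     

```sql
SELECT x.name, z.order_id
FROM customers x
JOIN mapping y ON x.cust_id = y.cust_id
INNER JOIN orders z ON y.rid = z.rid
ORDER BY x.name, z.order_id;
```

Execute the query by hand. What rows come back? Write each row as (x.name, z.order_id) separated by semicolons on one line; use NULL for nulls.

(Bob, 153); (Ken, 115); (Ken, 125); (Tom, 153)

Step 1 — x INNER JOIN y on cust_id → 5 row(s).
Then INNER JOIN `orders z` on rid: keep only rows whose y.rid appears in z.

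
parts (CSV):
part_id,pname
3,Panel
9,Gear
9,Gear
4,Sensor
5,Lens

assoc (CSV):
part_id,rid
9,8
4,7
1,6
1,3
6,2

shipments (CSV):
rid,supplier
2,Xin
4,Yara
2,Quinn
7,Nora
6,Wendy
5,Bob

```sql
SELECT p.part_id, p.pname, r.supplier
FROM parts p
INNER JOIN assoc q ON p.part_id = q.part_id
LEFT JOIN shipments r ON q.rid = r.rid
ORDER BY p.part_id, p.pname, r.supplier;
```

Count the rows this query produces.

Joins associate left-to-right: parts INNER JOIN assoc on part_id gives 3 intermediate row(s).
Then LEFT JOIN `shipments r` on rid: each of those 3 rows is kept; rows whose q.rid has no match in r get NULL for r's columns.
Result: 3 row(s).

3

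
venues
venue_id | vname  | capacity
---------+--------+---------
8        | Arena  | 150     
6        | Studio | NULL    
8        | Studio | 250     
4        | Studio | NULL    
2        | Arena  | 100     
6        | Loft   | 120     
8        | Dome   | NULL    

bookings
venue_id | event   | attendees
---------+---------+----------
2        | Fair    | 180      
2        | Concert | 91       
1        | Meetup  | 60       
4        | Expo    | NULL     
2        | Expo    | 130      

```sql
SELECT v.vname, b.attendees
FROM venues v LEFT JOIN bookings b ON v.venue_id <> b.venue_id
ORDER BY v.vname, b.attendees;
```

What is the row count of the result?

31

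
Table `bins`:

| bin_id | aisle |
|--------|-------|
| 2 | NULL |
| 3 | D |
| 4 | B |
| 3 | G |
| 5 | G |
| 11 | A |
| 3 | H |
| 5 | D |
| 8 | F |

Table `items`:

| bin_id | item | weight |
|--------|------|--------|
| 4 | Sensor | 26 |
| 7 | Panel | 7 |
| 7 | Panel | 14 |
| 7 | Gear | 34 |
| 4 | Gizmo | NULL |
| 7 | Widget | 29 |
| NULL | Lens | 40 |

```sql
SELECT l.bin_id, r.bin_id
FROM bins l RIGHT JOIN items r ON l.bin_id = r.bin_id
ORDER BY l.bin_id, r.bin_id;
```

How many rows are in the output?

RIGHT JOIN keeps every row from `items`; unmatched rows get NULL for `bins`'s columns.
Matching on l.bin_id = r.bin_id. A NULL in a compared column never satisfies the condition.
- l row (bin_id=2): no match.
- l row (bin_id=3): no match.
- l row (bin_id=4): matches 2 r row(s) → 2 output row(s).
- l row (bin_id=3): no match.
- l row (bin_id=5): no match.
- l row (bin_id=11): no match.
- l row (bin_id=3): no match.
- l row (bin_id=5): no match.
- l row (bin_id=8): no match.
- plus 5 unmatched r row(s), each kept with NULL l columns.
Total: 2 matched + 5 padded = 7 rows.

7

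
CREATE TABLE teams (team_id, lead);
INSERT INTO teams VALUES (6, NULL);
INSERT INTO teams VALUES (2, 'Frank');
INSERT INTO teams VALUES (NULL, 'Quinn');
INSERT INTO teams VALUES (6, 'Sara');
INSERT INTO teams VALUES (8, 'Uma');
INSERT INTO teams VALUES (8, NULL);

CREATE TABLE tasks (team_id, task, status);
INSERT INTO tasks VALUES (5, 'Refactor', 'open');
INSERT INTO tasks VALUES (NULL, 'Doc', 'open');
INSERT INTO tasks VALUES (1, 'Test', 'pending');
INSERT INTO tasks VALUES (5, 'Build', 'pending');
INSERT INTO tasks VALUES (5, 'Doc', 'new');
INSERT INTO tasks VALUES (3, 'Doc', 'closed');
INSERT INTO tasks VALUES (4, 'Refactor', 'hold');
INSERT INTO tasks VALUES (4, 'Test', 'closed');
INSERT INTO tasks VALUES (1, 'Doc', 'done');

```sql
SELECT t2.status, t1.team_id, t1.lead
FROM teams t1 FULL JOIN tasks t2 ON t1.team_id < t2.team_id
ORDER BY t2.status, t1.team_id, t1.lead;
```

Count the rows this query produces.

FULL OUTER JOIN keeps every row from both sides; unmatched rows get NULL for the other side's columns.
Matching on t1.team_id < t2.team_id. A NULL in a compared column never satisfies the condition.
- t1 row (team_id=6): no match → kept, t2 columns NULL.
- t1 row (team_id=2): matches 6 t2 row(s) → 6 output row(s).
- t1 row (team_id=NULL): no match → kept, t2 columns NULL.
- t1 row (team_id=6): no match → kept, t2 columns NULL.
- t1 row (team_id=8): no match → kept, t2 columns NULL.
- t1 row (team_id=8): no match → kept, t2 columns NULL.
- 3 row(s) from t2 found no t1 partner → padded with NULL.
Total: 6 matched + 8 padded = 14 rows.

14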